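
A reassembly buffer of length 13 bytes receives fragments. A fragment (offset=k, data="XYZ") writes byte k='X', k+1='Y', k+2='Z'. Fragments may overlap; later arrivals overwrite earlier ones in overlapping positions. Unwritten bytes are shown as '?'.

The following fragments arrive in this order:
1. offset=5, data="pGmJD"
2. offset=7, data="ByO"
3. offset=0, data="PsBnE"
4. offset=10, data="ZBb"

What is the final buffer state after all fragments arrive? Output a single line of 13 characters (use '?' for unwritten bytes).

Fragment 1: offset=5 data="pGmJD" -> buffer=?????pGmJD???
Fragment 2: offset=7 data="ByO" -> buffer=?????pGByO???
Fragment 3: offset=0 data="PsBnE" -> buffer=PsBnEpGByO???
Fragment 4: offset=10 data="ZBb" -> buffer=PsBnEpGByOZBb

Answer: PsBnEpGByOZBb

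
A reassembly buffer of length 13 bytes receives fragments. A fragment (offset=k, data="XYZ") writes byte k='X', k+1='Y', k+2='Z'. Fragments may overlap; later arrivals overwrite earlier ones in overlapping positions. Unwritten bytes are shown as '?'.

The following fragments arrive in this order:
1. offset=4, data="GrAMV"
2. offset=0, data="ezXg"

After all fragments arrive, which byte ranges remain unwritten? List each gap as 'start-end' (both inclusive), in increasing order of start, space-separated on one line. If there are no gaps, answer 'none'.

Answer: 9-12

Derivation:
Fragment 1: offset=4 len=5
Fragment 2: offset=0 len=4
Gaps: 9-12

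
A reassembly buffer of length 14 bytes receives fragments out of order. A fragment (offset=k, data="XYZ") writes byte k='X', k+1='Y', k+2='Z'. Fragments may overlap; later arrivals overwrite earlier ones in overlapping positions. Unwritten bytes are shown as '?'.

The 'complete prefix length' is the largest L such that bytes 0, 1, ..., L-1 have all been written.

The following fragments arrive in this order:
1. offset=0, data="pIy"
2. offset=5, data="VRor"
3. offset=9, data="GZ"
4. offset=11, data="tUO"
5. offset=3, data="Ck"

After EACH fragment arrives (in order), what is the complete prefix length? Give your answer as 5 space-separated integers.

Answer: 3 3 3 3 14

Derivation:
Fragment 1: offset=0 data="pIy" -> buffer=pIy??????????? -> prefix_len=3
Fragment 2: offset=5 data="VRor" -> buffer=pIy??VRor????? -> prefix_len=3
Fragment 3: offset=9 data="GZ" -> buffer=pIy??VRorGZ??? -> prefix_len=3
Fragment 4: offset=11 data="tUO" -> buffer=pIy??VRorGZtUO -> prefix_len=3
Fragment 5: offset=3 data="Ck" -> buffer=pIyCkVRorGZtUO -> prefix_len=14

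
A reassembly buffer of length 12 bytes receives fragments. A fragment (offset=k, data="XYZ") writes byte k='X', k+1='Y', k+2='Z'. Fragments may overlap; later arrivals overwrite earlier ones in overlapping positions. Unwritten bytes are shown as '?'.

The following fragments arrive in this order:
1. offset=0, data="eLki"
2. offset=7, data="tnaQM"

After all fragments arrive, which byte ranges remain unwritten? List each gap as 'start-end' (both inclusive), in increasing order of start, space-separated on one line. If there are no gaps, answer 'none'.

Answer: 4-6

Derivation:
Fragment 1: offset=0 len=4
Fragment 2: offset=7 len=5
Gaps: 4-6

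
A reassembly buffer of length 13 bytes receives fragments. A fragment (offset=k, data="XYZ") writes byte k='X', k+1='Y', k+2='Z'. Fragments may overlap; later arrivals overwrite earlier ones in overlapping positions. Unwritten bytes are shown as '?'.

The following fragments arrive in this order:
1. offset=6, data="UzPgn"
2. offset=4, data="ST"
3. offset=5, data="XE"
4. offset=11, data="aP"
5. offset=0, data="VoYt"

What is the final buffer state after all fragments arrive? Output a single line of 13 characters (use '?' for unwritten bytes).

Fragment 1: offset=6 data="UzPgn" -> buffer=??????UzPgn??
Fragment 2: offset=4 data="ST" -> buffer=????STUzPgn??
Fragment 3: offset=5 data="XE" -> buffer=????SXEzPgn??
Fragment 4: offset=11 data="aP" -> buffer=????SXEzPgnaP
Fragment 5: offset=0 data="VoYt" -> buffer=VoYtSXEzPgnaP

Answer: VoYtSXEzPgnaP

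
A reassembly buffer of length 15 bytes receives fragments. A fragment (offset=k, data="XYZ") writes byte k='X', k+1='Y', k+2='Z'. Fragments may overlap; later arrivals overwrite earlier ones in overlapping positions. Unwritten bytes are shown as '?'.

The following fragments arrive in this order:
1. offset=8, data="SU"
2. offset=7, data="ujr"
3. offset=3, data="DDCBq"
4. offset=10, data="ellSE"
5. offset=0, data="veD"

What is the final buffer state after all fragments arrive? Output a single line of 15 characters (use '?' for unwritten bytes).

Fragment 1: offset=8 data="SU" -> buffer=????????SU?????
Fragment 2: offset=7 data="ujr" -> buffer=???????ujr?????
Fragment 3: offset=3 data="DDCBq" -> buffer=???DDCBqjr?????
Fragment 4: offset=10 data="ellSE" -> buffer=???DDCBqjrellSE
Fragment 5: offset=0 data="veD" -> buffer=veDDDCBqjrellSE

Answer: veDDDCBqjrellSE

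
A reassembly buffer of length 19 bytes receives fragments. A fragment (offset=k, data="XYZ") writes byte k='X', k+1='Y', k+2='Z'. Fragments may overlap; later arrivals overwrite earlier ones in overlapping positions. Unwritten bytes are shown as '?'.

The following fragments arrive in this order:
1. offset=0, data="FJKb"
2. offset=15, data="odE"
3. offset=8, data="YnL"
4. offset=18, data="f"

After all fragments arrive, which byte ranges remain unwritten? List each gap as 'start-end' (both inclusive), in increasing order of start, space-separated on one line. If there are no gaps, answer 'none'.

Fragment 1: offset=0 len=4
Fragment 2: offset=15 len=3
Fragment 3: offset=8 len=3
Fragment 4: offset=18 len=1
Gaps: 4-7 11-14

Answer: 4-7 11-14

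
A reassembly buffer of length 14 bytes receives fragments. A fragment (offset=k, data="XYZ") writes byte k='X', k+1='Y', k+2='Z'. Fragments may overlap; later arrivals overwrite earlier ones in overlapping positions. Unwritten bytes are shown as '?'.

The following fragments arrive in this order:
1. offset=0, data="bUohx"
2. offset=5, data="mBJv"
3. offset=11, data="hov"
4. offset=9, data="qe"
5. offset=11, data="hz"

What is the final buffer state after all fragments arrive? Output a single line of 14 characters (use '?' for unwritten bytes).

Answer: bUohxmBJvqehzv

Derivation:
Fragment 1: offset=0 data="bUohx" -> buffer=bUohx?????????
Fragment 2: offset=5 data="mBJv" -> buffer=bUohxmBJv?????
Fragment 3: offset=11 data="hov" -> buffer=bUohxmBJv??hov
Fragment 4: offset=9 data="qe" -> buffer=bUohxmBJvqehov
Fragment 5: offset=11 data="hz" -> buffer=bUohxmBJvqehzv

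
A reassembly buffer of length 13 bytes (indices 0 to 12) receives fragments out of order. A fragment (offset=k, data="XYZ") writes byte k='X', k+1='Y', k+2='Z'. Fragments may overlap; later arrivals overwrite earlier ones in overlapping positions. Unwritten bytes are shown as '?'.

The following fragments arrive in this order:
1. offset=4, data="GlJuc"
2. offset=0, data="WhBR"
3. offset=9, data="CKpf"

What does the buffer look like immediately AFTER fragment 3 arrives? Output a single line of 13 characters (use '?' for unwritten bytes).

Answer: WhBRGlJucCKpf

Derivation:
Fragment 1: offset=4 data="GlJuc" -> buffer=????GlJuc????
Fragment 2: offset=0 data="WhBR" -> buffer=WhBRGlJuc????
Fragment 3: offset=9 data="CKpf" -> buffer=WhBRGlJucCKpf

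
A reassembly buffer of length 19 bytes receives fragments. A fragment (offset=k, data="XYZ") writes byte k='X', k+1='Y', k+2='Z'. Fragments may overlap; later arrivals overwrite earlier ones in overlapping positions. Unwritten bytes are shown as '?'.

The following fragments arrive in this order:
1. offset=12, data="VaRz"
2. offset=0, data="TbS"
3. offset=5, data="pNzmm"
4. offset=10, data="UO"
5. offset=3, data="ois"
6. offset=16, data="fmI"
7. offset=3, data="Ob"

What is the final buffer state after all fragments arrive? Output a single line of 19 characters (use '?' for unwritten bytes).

Fragment 1: offset=12 data="VaRz" -> buffer=????????????VaRz???
Fragment 2: offset=0 data="TbS" -> buffer=TbS?????????VaRz???
Fragment 3: offset=5 data="pNzmm" -> buffer=TbS??pNzmm??VaRz???
Fragment 4: offset=10 data="UO" -> buffer=TbS??pNzmmUOVaRz???
Fragment 5: offset=3 data="ois" -> buffer=TbSoisNzmmUOVaRz???
Fragment 6: offset=16 data="fmI" -> buffer=TbSoisNzmmUOVaRzfmI
Fragment 7: offset=3 data="Ob" -> buffer=TbSObsNzmmUOVaRzfmI

Answer: TbSObsNzmmUOVaRzfmI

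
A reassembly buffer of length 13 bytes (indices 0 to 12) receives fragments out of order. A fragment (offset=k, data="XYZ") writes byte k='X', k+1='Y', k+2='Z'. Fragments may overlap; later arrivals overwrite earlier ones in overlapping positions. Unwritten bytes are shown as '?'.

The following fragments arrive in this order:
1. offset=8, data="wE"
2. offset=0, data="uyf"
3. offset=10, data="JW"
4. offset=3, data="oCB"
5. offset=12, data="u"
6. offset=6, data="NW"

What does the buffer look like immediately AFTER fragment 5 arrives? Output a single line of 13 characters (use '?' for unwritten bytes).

Fragment 1: offset=8 data="wE" -> buffer=????????wE???
Fragment 2: offset=0 data="uyf" -> buffer=uyf?????wE???
Fragment 3: offset=10 data="JW" -> buffer=uyf?????wEJW?
Fragment 4: offset=3 data="oCB" -> buffer=uyfoCB??wEJW?
Fragment 5: offset=12 data="u" -> buffer=uyfoCB??wEJWu

Answer: uyfoCB??wEJWu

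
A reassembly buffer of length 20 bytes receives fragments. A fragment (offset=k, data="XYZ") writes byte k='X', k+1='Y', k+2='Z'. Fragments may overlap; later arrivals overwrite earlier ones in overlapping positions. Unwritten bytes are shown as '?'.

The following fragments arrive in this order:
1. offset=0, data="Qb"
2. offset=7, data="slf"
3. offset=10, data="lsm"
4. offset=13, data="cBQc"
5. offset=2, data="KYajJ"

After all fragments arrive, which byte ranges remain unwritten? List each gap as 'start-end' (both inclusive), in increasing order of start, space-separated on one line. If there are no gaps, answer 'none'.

Fragment 1: offset=0 len=2
Fragment 2: offset=7 len=3
Fragment 3: offset=10 len=3
Fragment 4: offset=13 len=4
Fragment 5: offset=2 len=5
Gaps: 17-19

Answer: 17-19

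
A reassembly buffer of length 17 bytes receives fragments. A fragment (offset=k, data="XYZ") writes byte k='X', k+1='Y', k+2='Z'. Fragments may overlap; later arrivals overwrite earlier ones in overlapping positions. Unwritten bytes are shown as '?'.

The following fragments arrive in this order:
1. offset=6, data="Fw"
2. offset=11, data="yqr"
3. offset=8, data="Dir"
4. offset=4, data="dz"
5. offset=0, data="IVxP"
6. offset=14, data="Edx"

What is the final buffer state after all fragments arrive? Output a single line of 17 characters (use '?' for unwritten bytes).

Answer: IVxPdzFwDiryqrEdx

Derivation:
Fragment 1: offset=6 data="Fw" -> buffer=??????Fw?????????
Fragment 2: offset=11 data="yqr" -> buffer=??????Fw???yqr???
Fragment 3: offset=8 data="Dir" -> buffer=??????FwDiryqr???
Fragment 4: offset=4 data="dz" -> buffer=????dzFwDiryqr???
Fragment 5: offset=0 data="IVxP" -> buffer=IVxPdzFwDiryqr???
Fragment 6: offset=14 data="Edx" -> buffer=IVxPdzFwDiryqrEdx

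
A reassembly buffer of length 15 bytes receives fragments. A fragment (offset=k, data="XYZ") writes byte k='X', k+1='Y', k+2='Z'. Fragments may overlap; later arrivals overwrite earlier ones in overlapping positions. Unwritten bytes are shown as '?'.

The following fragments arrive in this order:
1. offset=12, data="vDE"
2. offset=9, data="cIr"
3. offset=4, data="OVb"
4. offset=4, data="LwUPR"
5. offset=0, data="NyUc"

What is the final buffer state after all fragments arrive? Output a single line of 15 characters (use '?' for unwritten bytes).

Fragment 1: offset=12 data="vDE" -> buffer=????????????vDE
Fragment 2: offset=9 data="cIr" -> buffer=?????????cIrvDE
Fragment 3: offset=4 data="OVb" -> buffer=????OVb??cIrvDE
Fragment 4: offset=4 data="LwUPR" -> buffer=????LwUPRcIrvDE
Fragment 5: offset=0 data="NyUc" -> buffer=NyUcLwUPRcIrvDE

Answer: NyUcLwUPRcIrvDE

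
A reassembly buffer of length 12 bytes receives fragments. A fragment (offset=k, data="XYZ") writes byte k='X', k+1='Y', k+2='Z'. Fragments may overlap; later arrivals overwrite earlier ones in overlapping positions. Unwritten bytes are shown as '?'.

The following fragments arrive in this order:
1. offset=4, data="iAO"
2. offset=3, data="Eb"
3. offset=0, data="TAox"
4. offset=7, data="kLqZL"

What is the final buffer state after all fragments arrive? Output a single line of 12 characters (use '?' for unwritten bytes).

Answer: TAoxbAOkLqZL

Derivation:
Fragment 1: offset=4 data="iAO" -> buffer=????iAO?????
Fragment 2: offset=3 data="Eb" -> buffer=???EbAO?????
Fragment 3: offset=0 data="TAox" -> buffer=TAoxbAO?????
Fragment 4: offset=7 data="kLqZL" -> buffer=TAoxbAOkLqZL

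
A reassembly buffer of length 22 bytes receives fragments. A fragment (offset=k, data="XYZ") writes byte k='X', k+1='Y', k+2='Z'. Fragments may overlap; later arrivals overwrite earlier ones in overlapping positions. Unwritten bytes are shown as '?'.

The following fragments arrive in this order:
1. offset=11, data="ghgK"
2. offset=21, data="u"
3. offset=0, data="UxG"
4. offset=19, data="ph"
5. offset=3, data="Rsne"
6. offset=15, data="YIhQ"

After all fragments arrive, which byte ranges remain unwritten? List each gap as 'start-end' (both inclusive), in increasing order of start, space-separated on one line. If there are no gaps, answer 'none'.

Answer: 7-10

Derivation:
Fragment 1: offset=11 len=4
Fragment 2: offset=21 len=1
Fragment 3: offset=0 len=3
Fragment 4: offset=19 len=2
Fragment 5: offset=3 len=4
Fragment 6: offset=15 len=4
Gaps: 7-10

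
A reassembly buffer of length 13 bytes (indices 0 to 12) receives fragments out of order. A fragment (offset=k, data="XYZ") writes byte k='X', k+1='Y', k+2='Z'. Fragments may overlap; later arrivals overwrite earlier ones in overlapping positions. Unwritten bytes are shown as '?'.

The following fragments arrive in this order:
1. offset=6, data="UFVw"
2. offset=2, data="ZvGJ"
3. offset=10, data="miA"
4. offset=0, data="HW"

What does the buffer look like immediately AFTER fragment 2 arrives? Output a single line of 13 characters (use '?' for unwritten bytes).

Fragment 1: offset=6 data="UFVw" -> buffer=??????UFVw???
Fragment 2: offset=2 data="ZvGJ" -> buffer=??ZvGJUFVw???

Answer: ??ZvGJUFVw???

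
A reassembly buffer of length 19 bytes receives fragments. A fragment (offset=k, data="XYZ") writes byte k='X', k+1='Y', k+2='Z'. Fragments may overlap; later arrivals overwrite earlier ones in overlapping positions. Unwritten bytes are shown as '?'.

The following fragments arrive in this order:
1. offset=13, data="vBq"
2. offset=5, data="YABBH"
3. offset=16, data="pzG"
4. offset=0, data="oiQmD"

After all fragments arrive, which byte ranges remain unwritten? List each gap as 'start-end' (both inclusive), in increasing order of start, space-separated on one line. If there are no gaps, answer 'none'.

Fragment 1: offset=13 len=3
Fragment 2: offset=5 len=5
Fragment 3: offset=16 len=3
Fragment 4: offset=0 len=5
Gaps: 10-12

Answer: 10-12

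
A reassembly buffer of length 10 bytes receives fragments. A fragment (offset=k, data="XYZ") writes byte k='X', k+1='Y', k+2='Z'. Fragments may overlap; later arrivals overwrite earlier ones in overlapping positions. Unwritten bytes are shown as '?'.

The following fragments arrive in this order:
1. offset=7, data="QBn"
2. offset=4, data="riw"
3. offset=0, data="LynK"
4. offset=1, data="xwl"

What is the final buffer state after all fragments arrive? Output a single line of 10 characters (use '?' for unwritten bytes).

Answer: LxwlriwQBn

Derivation:
Fragment 1: offset=7 data="QBn" -> buffer=???????QBn
Fragment 2: offset=4 data="riw" -> buffer=????riwQBn
Fragment 3: offset=0 data="LynK" -> buffer=LynKriwQBn
Fragment 4: offset=1 data="xwl" -> buffer=LxwlriwQBn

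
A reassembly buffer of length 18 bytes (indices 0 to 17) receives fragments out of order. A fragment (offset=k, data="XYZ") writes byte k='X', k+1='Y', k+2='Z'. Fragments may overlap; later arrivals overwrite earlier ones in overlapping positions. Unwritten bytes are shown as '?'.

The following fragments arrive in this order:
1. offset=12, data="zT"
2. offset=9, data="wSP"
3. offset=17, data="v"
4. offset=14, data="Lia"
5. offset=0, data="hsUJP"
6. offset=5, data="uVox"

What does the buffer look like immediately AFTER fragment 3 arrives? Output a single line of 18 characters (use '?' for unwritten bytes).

Fragment 1: offset=12 data="zT" -> buffer=????????????zT????
Fragment 2: offset=9 data="wSP" -> buffer=?????????wSPzT????
Fragment 3: offset=17 data="v" -> buffer=?????????wSPzT???v

Answer: ?????????wSPzT???v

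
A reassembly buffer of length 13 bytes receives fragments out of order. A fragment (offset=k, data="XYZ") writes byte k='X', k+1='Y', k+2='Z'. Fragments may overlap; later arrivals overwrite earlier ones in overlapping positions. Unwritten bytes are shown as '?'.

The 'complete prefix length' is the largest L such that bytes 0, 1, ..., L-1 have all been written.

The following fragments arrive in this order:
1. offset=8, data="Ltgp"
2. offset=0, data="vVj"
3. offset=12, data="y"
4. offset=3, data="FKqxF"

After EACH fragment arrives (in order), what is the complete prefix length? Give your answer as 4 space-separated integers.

Answer: 0 3 3 13

Derivation:
Fragment 1: offset=8 data="Ltgp" -> buffer=????????Ltgp? -> prefix_len=0
Fragment 2: offset=0 data="vVj" -> buffer=vVj?????Ltgp? -> prefix_len=3
Fragment 3: offset=12 data="y" -> buffer=vVj?????Ltgpy -> prefix_len=3
Fragment 4: offset=3 data="FKqxF" -> buffer=vVjFKqxFLtgpy -> prefix_len=13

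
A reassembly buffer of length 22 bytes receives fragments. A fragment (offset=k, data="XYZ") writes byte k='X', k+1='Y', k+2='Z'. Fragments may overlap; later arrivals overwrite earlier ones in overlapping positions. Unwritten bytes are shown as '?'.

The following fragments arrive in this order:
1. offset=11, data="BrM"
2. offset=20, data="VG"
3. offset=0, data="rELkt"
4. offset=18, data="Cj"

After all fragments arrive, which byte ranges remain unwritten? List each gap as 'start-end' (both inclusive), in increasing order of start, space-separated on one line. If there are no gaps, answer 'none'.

Fragment 1: offset=11 len=3
Fragment 2: offset=20 len=2
Fragment 3: offset=0 len=5
Fragment 4: offset=18 len=2
Gaps: 5-10 14-17

Answer: 5-10 14-17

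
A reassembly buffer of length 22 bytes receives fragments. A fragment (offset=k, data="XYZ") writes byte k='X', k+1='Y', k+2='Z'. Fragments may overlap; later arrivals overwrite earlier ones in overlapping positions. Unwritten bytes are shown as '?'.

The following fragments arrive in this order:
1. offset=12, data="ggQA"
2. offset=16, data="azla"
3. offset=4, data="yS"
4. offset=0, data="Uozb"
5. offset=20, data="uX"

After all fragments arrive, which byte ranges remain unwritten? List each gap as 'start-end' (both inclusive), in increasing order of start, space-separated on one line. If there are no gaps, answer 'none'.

Fragment 1: offset=12 len=4
Fragment 2: offset=16 len=4
Fragment 3: offset=4 len=2
Fragment 4: offset=0 len=4
Fragment 5: offset=20 len=2
Gaps: 6-11

Answer: 6-11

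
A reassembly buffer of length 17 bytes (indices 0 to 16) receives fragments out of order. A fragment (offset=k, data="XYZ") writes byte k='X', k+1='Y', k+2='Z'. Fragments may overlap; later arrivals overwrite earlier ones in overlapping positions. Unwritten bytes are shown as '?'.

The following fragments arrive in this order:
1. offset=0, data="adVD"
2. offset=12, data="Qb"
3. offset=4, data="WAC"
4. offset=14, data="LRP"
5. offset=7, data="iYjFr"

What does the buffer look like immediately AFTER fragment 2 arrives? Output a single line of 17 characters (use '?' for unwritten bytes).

Fragment 1: offset=0 data="adVD" -> buffer=adVD?????????????
Fragment 2: offset=12 data="Qb" -> buffer=adVD????????Qb???

Answer: adVD????????Qb???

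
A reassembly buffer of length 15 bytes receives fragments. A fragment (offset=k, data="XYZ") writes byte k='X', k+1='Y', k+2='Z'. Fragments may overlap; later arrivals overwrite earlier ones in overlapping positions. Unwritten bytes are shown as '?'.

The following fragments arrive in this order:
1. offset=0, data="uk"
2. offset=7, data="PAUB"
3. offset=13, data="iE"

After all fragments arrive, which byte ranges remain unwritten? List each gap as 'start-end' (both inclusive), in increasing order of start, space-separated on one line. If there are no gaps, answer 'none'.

Fragment 1: offset=0 len=2
Fragment 2: offset=7 len=4
Fragment 3: offset=13 len=2
Gaps: 2-6 11-12

Answer: 2-6 11-12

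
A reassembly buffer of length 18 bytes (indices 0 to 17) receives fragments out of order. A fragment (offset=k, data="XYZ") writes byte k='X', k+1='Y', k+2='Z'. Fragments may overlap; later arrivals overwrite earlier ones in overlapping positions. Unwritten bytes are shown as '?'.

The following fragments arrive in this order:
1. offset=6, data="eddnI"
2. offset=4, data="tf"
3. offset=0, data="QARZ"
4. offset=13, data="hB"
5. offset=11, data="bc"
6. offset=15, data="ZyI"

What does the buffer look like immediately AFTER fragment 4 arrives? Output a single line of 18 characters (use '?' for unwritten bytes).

Fragment 1: offset=6 data="eddnI" -> buffer=??????eddnI???????
Fragment 2: offset=4 data="tf" -> buffer=????tfeddnI???????
Fragment 3: offset=0 data="QARZ" -> buffer=QARZtfeddnI???????
Fragment 4: offset=13 data="hB" -> buffer=QARZtfeddnI??hB???

Answer: QARZtfeddnI??hB???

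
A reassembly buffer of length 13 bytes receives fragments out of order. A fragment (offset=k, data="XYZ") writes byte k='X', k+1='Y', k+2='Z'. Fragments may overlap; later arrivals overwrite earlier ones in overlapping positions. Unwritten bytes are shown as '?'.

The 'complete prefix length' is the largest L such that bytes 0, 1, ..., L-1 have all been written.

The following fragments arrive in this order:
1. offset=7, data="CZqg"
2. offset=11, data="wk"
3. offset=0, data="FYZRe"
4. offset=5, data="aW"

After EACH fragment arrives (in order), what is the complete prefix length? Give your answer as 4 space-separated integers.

Fragment 1: offset=7 data="CZqg" -> buffer=???????CZqg?? -> prefix_len=0
Fragment 2: offset=11 data="wk" -> buffer=???????CZqgwk -> prefix_len=0
Fragment 3: offset=0 data="FYZRe" -> buffer=FYZRe??CZqgwk -> prefix_len=5
Fragment 4: offset=5 data="aW" -> buffer=FYZReaWCZqgwk -> prefix_len=13

Answer: 0 0 5 13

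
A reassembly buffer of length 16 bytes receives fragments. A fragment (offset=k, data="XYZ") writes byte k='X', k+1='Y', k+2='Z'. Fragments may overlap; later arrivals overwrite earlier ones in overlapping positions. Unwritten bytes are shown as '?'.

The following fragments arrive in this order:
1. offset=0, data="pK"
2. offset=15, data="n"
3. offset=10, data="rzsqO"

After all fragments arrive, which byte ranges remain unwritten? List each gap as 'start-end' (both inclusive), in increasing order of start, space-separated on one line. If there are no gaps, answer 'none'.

Fragment 1: offset=0 len=2
Fragment 2: offset=15 len=1
Fragment 3: offset=10 len=5
Gaps: 2-9

Answer: 2-9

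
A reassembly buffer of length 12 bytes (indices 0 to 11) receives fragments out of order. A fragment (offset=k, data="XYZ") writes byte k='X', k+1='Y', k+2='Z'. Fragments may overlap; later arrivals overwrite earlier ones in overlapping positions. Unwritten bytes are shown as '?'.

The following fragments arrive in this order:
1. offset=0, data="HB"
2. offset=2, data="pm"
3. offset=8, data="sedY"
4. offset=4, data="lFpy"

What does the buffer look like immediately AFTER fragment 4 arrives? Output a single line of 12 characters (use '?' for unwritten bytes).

Fragment 1: offset=0 data="HB" -> buffer=HB??????????
Fragment 2: offset=2 data="pm" -> buffer=HBpm????????
Fragment 3: offset=8 data="sedY" -> buffer=HBpm????sedY
Fragment 4: offset=4 data="lFpy" -> buffer=HBpmlFpysedY

Answer: HBpmlFpysedY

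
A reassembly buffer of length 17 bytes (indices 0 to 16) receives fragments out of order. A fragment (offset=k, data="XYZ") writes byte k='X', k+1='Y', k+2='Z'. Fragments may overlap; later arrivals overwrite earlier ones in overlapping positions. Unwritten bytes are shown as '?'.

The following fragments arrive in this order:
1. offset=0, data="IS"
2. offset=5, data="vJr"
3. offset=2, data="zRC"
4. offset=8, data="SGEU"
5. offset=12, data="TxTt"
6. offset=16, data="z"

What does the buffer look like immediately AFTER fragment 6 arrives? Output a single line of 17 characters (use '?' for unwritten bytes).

Fragment 1: offset=0 data="IS" -> buffer=IS???????????????
Fragment 2: offset=5 data="vJr" -> buffer=IS???vJr?????????
Fragment 3: offset=2 data="zRC" -> buffer=ISzRCvJr?????????
Fragment 4: offset=8 data="SGEU" -> buffer=ISzRCvJrSGEU?????
Fragment 5: offset=12 data="TxTt" -> buffer=ISzRCvJrSGEUTxTt?
Fragment 6: offset=16 data="z" -> buffer=ISzRCvJrSGEUTxTtz

Answer: ISzRCvJrSGEUTxTtz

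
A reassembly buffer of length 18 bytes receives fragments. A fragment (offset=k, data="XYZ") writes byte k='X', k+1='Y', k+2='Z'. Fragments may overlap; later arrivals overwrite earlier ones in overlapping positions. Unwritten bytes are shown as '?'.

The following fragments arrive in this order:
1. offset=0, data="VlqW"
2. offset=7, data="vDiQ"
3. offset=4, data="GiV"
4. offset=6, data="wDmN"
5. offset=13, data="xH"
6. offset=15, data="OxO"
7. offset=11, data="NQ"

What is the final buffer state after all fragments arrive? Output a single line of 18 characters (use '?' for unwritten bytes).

Fragment 1: offset=0 data="VlqW" -> buffer=VlqW??????????????
Fragment 2: offset=7 data="vDiQ" -> buffer=VlqW???vDiQ???????
Fragment 3: offset=4 data="GiV" -> buffer=VlqWGiVvDiQ???????
Fragment 4: offset=6 data="wDmN" -> buffer=VlqWGiwDmNQ???????
Fragment 5: offset=13 data="xH" -> buffer=VlqWGiwDmNQ??xH???
Fragment 6: offset=15 data="OxO" -> buffer=VlqWGiwDmNQ??xHOxO
Fragment 7: offset=11 data="NQ" -> buffer=VlqWGiwDmNQNQxHOxO

Answer: VlqWGiwDmNQNQxHOxO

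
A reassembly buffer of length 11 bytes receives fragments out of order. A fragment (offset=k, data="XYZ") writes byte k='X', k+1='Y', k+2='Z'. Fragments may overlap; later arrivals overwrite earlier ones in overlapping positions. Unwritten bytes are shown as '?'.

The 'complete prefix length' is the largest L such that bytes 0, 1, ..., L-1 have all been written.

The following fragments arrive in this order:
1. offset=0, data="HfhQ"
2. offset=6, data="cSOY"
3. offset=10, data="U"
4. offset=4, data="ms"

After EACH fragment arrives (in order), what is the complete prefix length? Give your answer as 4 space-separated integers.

Fragment 1: offset=0 data="HfhQ" -> buffer=HfhQ??????? -> prefix_len=4
Fragment 2: offset=6 data="cSOY" -> buffer=HfhQ??cSOY? -> prefix_len=4
Fragment 3: offset=10 data="U" -> buffer=HfhQ??cSOYU -> prefix_len=4
Fragment 4: offset=4 data="ms" -> buffer=HfhQmscSOYU -> prefix_len=11

Answer: 4 4 4 11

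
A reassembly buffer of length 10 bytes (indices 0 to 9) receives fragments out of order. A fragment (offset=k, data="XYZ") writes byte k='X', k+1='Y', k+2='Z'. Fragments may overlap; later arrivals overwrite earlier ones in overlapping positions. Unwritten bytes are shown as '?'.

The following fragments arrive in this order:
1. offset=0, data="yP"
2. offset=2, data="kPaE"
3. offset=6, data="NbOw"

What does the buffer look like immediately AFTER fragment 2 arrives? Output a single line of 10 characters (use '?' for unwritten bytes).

Answer: yPkPaE????

Derivation:
Fragment 1: offset=0 data="yP" -> buffer=yP????????
Fragment 2: offset=2 data="kPaE" -> buffer=yPkPaE????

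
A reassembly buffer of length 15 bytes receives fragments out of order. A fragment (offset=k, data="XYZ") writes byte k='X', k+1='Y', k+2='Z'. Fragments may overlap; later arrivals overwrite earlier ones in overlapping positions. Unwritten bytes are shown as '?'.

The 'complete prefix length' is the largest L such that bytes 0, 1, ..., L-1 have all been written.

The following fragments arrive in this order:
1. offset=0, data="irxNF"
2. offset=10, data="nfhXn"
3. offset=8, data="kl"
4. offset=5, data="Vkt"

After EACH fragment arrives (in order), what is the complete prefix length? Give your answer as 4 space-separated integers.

Answer: 5 5 5 15

Derivation:
Fragment 1: offset=0 data="irxNF" -> buffer=irxNF?????????? -> prefix_len=5
Fragment 2: offset=10 data="nfhXn" -> buffer=irxNF?????nfhXn -> prefix_len=5
Fragment 3: offset=8 data="kl" -> buffer=irxNF???klnfhXn -> prefix_len=5
Fragment 4: offset=5 data="Vkt" -> buffer=irxNFVktklnfhXn -> prefix_len=15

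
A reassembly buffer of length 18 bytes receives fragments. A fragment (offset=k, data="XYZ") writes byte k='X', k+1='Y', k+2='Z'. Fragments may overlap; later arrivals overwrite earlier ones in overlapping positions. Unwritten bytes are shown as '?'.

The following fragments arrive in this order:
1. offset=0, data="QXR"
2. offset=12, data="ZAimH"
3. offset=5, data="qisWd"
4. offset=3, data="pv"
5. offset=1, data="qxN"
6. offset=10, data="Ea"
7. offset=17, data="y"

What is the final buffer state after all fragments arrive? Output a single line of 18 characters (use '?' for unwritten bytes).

Fragment 1: offset=0 data="QXR" -> buffer=QXR???????????????
Fragment 2: offset=12 data="ZAimH" -> buffer=QXR?????????ZAimH?
Fragment 3: offset=5 data="qisWd" -> buffer=QXR??qisWd??ZAimH?
Fragment 4: offset=3 data="pv" -> buffer=QXRpvqisWd??ZAimH?
Fragment 5: offset=1 data="qxN" -> buffer=QqxNvqisWd??ZAimH?
Fragment 6: offset=10 data="Ea" -> buffer=QqxNvqisWdEaZAimH?
Fragment 7: offset=17 data="y" -> buffer=QqxNvqisWdEaZAimHy

Answer: QqxNvqisWdEaZAimHy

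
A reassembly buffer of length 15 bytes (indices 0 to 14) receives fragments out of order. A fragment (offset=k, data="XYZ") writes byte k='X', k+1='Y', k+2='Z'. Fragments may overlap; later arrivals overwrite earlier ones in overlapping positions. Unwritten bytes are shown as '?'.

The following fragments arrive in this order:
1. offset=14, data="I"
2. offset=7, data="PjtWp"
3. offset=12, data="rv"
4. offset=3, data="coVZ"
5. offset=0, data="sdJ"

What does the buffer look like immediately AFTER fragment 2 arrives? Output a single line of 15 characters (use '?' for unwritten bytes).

Answer: ???????PjtWp??I

Derivation:
Fragment 1: offset=14 data="I" -> buffer=??????????????I
Fragment 2: offset=7 data="PjtWp" -> buffer=???????PjtWp??I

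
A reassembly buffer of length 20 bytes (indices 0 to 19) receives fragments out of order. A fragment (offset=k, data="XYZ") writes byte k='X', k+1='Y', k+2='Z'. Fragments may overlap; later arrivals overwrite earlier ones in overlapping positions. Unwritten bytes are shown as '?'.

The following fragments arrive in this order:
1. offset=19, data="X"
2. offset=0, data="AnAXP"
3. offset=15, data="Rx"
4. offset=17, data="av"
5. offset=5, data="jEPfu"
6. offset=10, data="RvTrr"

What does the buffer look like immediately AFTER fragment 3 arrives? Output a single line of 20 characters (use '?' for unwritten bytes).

Answer: AnAXP??????????Rx??X

Derivation:
Fragment 1: offset=19 data="X" -> buffer=???????????????????X
Fragment 2: offset=0 data="AnAXP" -> buffer=AnAXP??????????????X
Fragment 3: offset=15 data="Rx" -> buffer=AnAXP??????????Rx??X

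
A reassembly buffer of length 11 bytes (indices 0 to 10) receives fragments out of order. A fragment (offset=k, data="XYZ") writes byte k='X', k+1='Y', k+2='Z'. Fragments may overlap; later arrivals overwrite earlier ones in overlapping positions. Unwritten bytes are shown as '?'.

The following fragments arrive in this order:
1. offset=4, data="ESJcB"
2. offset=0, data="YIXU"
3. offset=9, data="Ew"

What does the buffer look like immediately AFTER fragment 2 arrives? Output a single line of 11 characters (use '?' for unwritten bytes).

Fragment 1: offset=4 data="ESJcB" -> buffer=????ESJcB??
Fragment 2: offset=0 data="YIXU" -> buffer=YIXUESJcB??

Answer: YIXUESJcB??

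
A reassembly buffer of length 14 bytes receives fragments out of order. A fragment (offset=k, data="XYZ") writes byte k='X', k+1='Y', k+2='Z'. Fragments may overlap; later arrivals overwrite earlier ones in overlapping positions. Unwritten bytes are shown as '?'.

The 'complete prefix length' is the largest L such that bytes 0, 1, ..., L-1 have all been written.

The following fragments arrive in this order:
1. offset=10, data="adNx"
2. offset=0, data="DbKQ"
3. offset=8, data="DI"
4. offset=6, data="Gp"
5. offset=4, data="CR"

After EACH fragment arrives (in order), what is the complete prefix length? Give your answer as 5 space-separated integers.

Fragment 1: offset=10 data="adNx" -> buffer=??????????adNx -> prefix_len=0
Fragment 2: offset=0 data="DbKQ" -> buffer=DbKQ??????adNx -> prefix_len=4
Fragment 3: offset=8 data="DI" -> buffer=DbKQ????DIadNx -> prefix_len=4
Fragment 4: offset=6 data="Gp" -> buffer=DbKQ??GpDIadNx -> prefix_len=4
Fragment 5: offset=4 data="CR" -> buffer=DbKQCRGpDIadNx -> prefix_len=14

Answer: 0 4 4 4 14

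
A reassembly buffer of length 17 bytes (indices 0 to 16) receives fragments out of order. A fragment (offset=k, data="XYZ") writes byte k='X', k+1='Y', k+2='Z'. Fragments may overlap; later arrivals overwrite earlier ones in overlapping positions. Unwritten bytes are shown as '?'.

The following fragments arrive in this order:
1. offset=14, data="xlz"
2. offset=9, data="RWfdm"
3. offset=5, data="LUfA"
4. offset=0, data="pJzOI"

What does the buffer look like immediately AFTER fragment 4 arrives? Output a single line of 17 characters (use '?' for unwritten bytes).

Answer: pJzOILUfARWfdmxlz

Derivation:
Fragment 1: offset=14 data="xlz" -> buffer=??????????????xlz
Fragment 2: offset=9 data="RWfdm" -> buffer=?????????RWfdmxlz
Fragment 3: offset=5 data="LUfA" -> buffer=?????LUfARWfdmxlz
Fragment 4: offset=0 data="pJzOI" -> buffer=pJzOILUfARWfdmxlz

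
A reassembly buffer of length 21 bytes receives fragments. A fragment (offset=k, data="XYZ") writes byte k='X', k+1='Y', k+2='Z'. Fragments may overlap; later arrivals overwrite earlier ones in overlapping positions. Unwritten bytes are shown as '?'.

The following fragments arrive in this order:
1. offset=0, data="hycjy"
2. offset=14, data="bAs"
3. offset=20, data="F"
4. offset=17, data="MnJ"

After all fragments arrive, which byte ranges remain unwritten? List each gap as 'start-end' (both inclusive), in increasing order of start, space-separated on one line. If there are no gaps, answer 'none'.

Fragment 1: offset=0 len=5
Fragment 2: offset=14 len=3
Fragment 3: offset=20 len=1
Fragment 4: offset=17 len=3
Gaps: 5-13

Answer: 5-13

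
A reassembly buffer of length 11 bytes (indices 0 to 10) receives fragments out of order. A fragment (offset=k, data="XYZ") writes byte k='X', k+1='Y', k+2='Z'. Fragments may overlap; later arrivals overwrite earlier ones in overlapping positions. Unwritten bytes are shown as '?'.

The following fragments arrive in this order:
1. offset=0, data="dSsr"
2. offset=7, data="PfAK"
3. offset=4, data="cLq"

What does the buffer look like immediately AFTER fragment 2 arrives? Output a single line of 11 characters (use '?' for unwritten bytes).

Fragment 1: offset=0 data="dSsr" -> buffer=dSsr???????
Fragment 2: offset=7 data="PfAK" -> buffer=dSsr???PfAK

Answer: dSsr???PfAK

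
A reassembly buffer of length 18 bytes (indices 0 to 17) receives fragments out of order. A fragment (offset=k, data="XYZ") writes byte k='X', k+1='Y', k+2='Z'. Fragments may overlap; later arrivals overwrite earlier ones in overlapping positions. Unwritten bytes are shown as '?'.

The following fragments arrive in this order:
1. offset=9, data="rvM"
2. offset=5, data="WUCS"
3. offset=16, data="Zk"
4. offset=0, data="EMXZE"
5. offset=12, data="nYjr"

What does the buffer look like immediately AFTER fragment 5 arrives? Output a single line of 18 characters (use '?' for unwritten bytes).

Fragment 1: offset=9 data="rvM" -> buffer=?????????rvM??????
Fragment 2: offset=5 data="WUCS" -> buffer=?????WUCSrvM??????
Fragment 3: offset=16 data="Zk" -> buffer=?????WUCSrvM????Zk
Fragment 4: offset=0 data="EMXZE" -> buffer=EMXZEWUCSrvM????Zk
Fragment 5: offset=12 data="nYjr" -> buffer=EMXZEWUCSrvMnYjrZk

Answer: EMXZEWUCSrvMnYjrZk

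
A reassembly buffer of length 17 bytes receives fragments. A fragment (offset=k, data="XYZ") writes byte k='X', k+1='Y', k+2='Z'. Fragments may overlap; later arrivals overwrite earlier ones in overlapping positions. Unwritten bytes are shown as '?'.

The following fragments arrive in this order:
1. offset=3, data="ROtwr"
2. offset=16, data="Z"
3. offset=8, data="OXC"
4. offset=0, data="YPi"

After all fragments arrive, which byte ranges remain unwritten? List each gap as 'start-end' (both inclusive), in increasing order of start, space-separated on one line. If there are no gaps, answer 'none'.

Answer: 11-15

Derivation:
Fragment 1: offset=3 len=5
Fragment 2: offset=16 len=1
Fragment 3: offset=8 len=3
Fragment 4: offset=0 len=3
Gaps: 11-15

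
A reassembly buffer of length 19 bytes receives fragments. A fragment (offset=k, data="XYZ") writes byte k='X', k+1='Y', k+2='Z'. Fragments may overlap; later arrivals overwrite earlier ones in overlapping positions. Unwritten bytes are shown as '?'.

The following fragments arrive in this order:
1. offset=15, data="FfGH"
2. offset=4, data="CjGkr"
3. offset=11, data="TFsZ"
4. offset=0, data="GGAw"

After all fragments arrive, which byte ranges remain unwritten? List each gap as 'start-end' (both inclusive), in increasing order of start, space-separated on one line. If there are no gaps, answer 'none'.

Answer: 9-10

Derivation:
Fragment 1: offset=15 len=4
Fragment 2: offset=4 len=5
Fragment 3: offset=11 len=4
Fragment 4: offset=0 len=4
Gaps: 9-10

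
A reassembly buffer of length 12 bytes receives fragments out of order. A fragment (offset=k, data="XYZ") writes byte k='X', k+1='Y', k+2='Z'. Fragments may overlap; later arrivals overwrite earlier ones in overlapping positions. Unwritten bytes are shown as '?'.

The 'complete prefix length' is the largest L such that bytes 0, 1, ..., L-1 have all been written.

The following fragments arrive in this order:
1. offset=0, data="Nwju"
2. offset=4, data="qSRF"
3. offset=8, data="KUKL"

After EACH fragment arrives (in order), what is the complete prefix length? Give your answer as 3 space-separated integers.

Answer: 4 8 12

Derivation:
Fragment 1: offset=0 data="Nwju" -> buffer=Nwju???????? -> prefix_len=4
Fragment 2: offset=4 data="qSRF" -> buffer=NwjuqSRF???? -> prefix_len=8
Fragment 3: offset=8 data="KUKL" -> buffer=NwjuqSRFKUKL -> prefix_len=12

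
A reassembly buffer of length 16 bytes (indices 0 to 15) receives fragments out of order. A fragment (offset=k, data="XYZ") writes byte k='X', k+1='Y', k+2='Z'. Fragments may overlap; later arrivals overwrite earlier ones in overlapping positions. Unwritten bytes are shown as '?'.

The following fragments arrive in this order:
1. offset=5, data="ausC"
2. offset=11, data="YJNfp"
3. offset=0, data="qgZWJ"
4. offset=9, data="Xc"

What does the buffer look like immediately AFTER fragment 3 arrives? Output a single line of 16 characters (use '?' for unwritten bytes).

Answer: qgZWJausC??YJNfp

Derivation:
Fragment 1: offset=5 data="ausC" -> buffer=?????ausC???????
Fragment 2: offset=11 data="YJNfp" -> buffer=?????ausC??YJNfp
Fragment 3: offset=0 data="qgZWJ" -> buffer=qgZWJausC??YJNfp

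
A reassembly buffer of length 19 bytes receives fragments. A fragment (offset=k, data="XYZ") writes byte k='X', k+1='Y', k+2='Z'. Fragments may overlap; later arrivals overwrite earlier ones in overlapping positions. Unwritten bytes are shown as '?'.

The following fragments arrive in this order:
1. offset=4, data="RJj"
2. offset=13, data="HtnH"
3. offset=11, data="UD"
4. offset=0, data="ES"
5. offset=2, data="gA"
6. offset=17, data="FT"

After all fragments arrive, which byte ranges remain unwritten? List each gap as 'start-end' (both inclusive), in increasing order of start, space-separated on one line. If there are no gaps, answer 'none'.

Answer: 7-10

Derivation:
Fragment 1: offset=4 len=3
Fragment 2: offset=13 len=4
Fragment 3: offset=11 len=2
Fragment 4: offset=0 len=2
Fragment 5: offset=2 len=2
Fragment 6: offset=17 len=2
Gaps: 7-10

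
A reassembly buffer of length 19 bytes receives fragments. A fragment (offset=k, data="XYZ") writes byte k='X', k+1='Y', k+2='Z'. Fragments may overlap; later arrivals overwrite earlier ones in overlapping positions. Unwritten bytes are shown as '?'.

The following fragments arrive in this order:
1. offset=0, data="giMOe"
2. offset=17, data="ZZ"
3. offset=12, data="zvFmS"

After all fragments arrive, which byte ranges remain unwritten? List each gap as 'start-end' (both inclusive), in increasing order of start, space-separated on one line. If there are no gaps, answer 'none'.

Fragment 1: offset=0 len=5
Fragment 2: offset=17 len=2
Fragment 3: offset=12 len=5
Gaps: 5-11

Answer: 5-11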